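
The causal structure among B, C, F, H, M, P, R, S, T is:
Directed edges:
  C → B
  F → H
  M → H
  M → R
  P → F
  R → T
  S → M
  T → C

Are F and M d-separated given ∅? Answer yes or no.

Yes — F ⊥ M | ∅.

Bayes-Ball from F | ∅ reaches {H,P}.
M ∉ reach(F|∅) ⇒ F ⊥ M | ∅.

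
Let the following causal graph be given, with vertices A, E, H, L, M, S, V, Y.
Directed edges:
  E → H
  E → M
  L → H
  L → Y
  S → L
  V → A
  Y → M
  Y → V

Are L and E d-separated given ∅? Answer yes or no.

Bayes-Ball from L | ∅ reaches {A,H,M,S,V,Y}.
E ∉ reach(L|∅) ⇒ L ⊥ E | ∅.

Yes — L ⊥ E | ∅.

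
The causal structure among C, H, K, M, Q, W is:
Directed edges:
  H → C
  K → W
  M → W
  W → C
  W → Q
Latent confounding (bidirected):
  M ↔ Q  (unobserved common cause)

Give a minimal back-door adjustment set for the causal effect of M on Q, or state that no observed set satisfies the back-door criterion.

desc(M)\{M}={C,Q,W}; candidates ⊆ {H,K}.
M↔Q: latent back-door arc(s) into M.
size 0: {}; under {} M still reaches {Q} ∋ Q.
size 1: {H}, {K}; under {H} M still reaches {Q} ∋ Q.
size 2: {H,K}; under {H,K} M still reaches {Q} ∋ Q.
M↔Q cannot be blocked by any observed set — no back-door set.

M→Q: no observed back-door set.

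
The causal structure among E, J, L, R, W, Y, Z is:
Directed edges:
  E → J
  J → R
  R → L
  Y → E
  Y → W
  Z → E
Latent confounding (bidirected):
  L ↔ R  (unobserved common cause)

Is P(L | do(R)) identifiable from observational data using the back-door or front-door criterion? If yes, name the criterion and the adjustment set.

P(L|do(R)): not identifiable (no BD/FD set).

desc(R)\{R}={L}; candidates ⊆ {E,J,W,Y,Z}.
R↔L: latent back-door arc(s) into R.
size 0: {}; under {} R still reaches {E,J,L,W,Y,Z} ∋ L.
size 1: {E}, {J}, {W} …(+2); under {E} R still reaches {J,L} ∋ L.
size 2: {E,J}, {E,W}, {E,Y} …(+7); under {E,J} R still reaches {L} ∋ L.
R↔L cannot be blocked by any observed set — no back-door set.
No mediator lies on a directed R→…→L path.
Neither criterion identifies P(L|do(R)) in this graph.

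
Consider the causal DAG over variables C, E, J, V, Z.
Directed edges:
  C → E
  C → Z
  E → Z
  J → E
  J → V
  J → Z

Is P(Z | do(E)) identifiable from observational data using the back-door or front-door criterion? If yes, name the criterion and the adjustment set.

P(Z|do(E)): backdoor, adjust for {C, J}.

desc(E)\{E}={Z}; candidates ⊆ {C,J,V}.
size 0: {}; under {} E still reaches {C,J,V,Z} ∋ Z.
size 1: {C}, {J}, {V}; under {C} E still reaches {J,V,Z} ∋ Z.
{C,J}: E⊥Z given {C,J} in G with E→· removed — back-door holds.
P(Z|do(E)) = Σ_{C,J} P(Z|E,C,J)·P(C,J).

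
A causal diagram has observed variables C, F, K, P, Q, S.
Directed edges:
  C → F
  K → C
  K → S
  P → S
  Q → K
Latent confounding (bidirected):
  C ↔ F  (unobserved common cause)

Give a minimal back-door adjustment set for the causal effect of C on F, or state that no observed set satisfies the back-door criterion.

C→F: no observed back-door set.

desc(C)\{C}={F}; candidates ⊆ {K,P,Q,S}.
C↔F: latent back-door arc(s) into C.
size 0: {}; under {} C still reaches {F,K,Q,S} ∋ F.
size 1: {K}, {P}, {Q} …(+1); under {K} C still reaches {F} ∋ F.
size 2: {K,P}, {K,Q}, {K,S} …(+3); under {K,P} C still reaches {F} ∋ F.
C↔F cannot be blocked by any observed set — no back-door set.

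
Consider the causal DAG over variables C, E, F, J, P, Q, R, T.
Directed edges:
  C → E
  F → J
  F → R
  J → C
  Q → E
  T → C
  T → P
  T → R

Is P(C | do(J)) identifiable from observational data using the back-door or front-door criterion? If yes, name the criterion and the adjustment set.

desc(J)\{J}={C,E}; candidates ⊆ {F,P,Q,R,T}.
∅: J⊥C given ∅ in G with J→· removed — back-door holds.
P(C|do(J)) = P(C|J) — no adjustment needed.

P(C|do(J)): backdoor, adjust for ∅.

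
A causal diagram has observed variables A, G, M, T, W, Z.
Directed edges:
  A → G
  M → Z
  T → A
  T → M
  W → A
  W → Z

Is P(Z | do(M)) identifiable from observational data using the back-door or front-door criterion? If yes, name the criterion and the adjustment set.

desc(M)\{M}={Z}; candidates ⊆ {A,G,T,W}.
∅: M⊥Z given ∅ in G with M→· removed — back-door holds.
P(Z|do(M)) = P(Z|M) — no adjustment needed.

P(Z|do(M)): backdoor, adjust for ∅.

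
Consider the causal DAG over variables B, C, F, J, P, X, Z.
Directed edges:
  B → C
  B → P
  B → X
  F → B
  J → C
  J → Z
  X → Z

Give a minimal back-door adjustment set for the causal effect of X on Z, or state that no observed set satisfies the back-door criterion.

X→Z: minimal back-door set ∅.

desc(X)\{X}={Z}; candidates ⊆ {B,C,F,J,P}.
∅: X⊥Z given ∅ in G with X→· removed — back-door holds.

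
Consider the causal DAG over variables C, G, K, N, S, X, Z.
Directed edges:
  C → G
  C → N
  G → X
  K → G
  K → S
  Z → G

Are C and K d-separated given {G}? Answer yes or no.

Bayes-Ball from C | {G} reaches {K,N,S,Z}.
K ∈ reach(C|{G}) ⇒ C ⊥̸ K | {G}.

No — C and K are d-connected given {G}.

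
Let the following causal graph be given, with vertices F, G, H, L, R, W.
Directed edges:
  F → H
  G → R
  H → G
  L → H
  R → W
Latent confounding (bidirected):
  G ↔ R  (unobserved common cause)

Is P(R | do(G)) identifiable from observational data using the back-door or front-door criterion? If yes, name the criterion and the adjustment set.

P(R|do(G)): not identifiable (no BD/FD set).

desc(G)\{G}={R,W}; candidates ⊆ {F,H,L}.
G↔R: latent back-door arc(s) into G.
size 0: {}; under {} G still reaches {F,H,L,R,W} ∋ R.
size 1: {F}, {H}, {L}; under {F} G still reaches {H,L,R,W} ∋ R.
size 2: {F,H}, {F,L}, {H,L}; under {F,H} G still reaches {R,W} ∋ R.
G↔R cannot be blocked by any observed set — no back-door set.
No mediator lies on a directed G→…→R path.
Neither criterion identifies P(R|do(G)) in this graph.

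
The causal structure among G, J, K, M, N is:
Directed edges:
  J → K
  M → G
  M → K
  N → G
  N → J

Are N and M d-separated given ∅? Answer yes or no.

Yes — N ⊥ M | ∅.

Bayes-Ball from N | ∅ reaches {G,J,K}.
M ∉ reach(N|∅) ⇒ N ⊥ M | ∅.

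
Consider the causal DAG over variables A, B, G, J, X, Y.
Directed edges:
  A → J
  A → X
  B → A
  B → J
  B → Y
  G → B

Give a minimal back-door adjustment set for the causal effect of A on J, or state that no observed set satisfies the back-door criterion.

A→J: minimal back-door set {B}.

desc(A)\{A}={J,X}; candidates ⊆ {B,G,Y}.
size 0: {}; under {} A still reaches {B,G,J,Y} ∋ J.
{B}: A⊥J given {B} in G with A→· removed — back-door holds.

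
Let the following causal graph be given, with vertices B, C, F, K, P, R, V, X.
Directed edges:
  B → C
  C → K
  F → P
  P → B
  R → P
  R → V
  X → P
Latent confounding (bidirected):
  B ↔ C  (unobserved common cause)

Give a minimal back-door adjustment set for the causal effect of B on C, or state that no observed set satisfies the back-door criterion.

desc(B)\{B}={C,K}; candidates ⊆ {F,P,R,V,X}.
B↔C: latent back-door arc(s) into B.
size 0: {}; under {} B still reaches {C,F,K,P,R,V,X} ∋ C.
size 1: {F}, {P}, {R} …(+2); under {F} B still reaches {C,K,P,R,V,X} ∋ C.
size 2: {F,P}, {F,R}, {F,V} …(+7); under {F,P} B still reaches {C,K} ∋ C.
B↔C cannot be blocked by any observed set — no back-door set.

B→C: no observed back-door set.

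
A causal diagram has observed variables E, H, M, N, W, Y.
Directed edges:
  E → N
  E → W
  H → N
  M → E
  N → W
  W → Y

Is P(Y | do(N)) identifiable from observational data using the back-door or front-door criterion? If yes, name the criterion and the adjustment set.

P(Y|do(N)): backdoor, adjust for {E}.

desc(N)\{N}={W,Y}; candidates ⊆ {E,H,M}.
size 0: {}; under {} N still reaches {E,H,M,W,Y} ∋ Y.
{E}: N⊥Y given {E} in G with N→· removed — back-door holds.
P(Y|do(N)) = Σ_{E} P(Y|N,E)·P(E).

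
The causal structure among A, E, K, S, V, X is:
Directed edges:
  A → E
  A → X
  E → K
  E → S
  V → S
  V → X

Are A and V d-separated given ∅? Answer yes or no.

Yes — A ⊥ V | ∅.

Bayes-Ball from A | ∅ reaches {E,K,S,X}.
V ∉ reach(A|∅) ⇒ A ⊥ V | ∅.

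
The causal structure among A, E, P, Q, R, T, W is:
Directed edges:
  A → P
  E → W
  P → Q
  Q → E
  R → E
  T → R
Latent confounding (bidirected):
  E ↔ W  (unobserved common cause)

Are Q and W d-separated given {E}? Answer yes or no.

No — Q and W are d-connected given {E}.

Bayes-Ball from Q | {E} reaches {A,P,R,T,W}.
W ∈ reach(Q|{E}) ⇒ Q ⊥̸ W | {E}.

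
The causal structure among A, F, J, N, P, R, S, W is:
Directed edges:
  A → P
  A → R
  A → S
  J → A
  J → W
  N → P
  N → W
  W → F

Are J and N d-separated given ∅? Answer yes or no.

Bayes-Ball from J | ∅ reaches {A,F,P,R,S,W}.
N ∉ reach(J|∅) ⇒ J ⊥ N | ∅.

Yes — J ⊥ N | ∅.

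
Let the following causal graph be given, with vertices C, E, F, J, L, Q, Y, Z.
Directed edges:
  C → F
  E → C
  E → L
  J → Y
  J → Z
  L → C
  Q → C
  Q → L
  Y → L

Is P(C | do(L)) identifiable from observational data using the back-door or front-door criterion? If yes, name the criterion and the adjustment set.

desc(L)\{L}={C,F}; candidates ⊆ {E,J,Q,Y,Z}.
size 0: {}; under {} L still reaches {C,E,F,J,Q,Y,Z} ∋ C.
size 1: {E}, {J}, {Q} …(+2); under {E} L still reaches {C,F,J,Q,Y,Z} ∋ C.
{E,Q}: L⊥C given {E,Q} in G with L→· removed — back-door holds.
P(C|do(L)) = Σ_{E,Q} P(C|L,E,Q)·P(E,Q).

P(C|do(L)): backdoor, adjust for {E, Q}.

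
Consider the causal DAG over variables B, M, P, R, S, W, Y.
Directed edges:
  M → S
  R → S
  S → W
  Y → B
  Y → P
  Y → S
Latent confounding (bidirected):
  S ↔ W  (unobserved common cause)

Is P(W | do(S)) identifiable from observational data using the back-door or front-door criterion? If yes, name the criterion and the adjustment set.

P(W|do(S)): not identifiable (no BD/FD set).

desc(S)\{S}={W}; candidates ⊆ {B,M,P,R,Y}.
S↔W: latent back-door arc(s) into S.
size 0: {}; under {} S still reaches {B,M,P,R,W,Y} ∋ W.
size 1: {B}, {M}, {P} …(+2); under {B} S still reaches {M,P,R,W,Y} ∋ W.
size 2: {B,M}, {B,P}, {B,R} …(+7); under {B,M} S still reaches {P,R,W,Y} ∋ W.
S↔W cannot be blocked by any observed set — no back-door set.
No mediator lies on a directed S→…→W path.
Neither criterion identifies P(W|do(S)) in this graph.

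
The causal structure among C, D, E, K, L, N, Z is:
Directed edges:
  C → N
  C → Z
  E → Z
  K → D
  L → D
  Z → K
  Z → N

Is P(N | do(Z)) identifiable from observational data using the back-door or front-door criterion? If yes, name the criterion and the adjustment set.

P(N|do(Z)): backdoor, adjust for {C}.

desc(Z)\{Z}={D,K,N}; candidates ⊆ {C,E,L}.
size 0: {}; under {} Z still reaches {C,E,N} ∋ N.
{C}: Z⊥N given {C} in G with Z→· removed — back-door holds.
P(N|do(Z)) = Σ_{C} P(N|Z,C)·P(C).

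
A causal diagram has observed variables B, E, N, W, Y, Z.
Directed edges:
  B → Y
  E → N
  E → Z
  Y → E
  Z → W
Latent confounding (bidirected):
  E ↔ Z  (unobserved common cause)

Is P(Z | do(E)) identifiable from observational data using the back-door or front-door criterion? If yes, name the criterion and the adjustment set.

desc(E)\{E}={N,W,Z}; candidates ⊆ {B,Y}.
E↔Z: latent back-door arc(s) into E.
size 0: {}; under {} E still reaches {B,W,Y,Z} ∋ Z.
size 1: {B}, {Y}; under {B} E still reaches {W,Y,Z} ∋ Z.
size 2: {B,Y}; under {B,Y} E still reaches {W,Z} ∋ Z.
E↔Z cannot be blocked by any observed set — no back-door set.
No mediator lies on a directed E→…→Z path.
Neither criterion identifies P(Z|do(E)) in this graph.

P(Z|do(E)): not identifiable (no BD/FD set).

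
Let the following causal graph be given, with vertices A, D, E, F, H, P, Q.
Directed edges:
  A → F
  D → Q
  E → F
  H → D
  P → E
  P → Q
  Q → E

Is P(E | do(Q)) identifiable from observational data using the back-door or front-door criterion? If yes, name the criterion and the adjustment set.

desc(Q)\{Q}={E,F}; candidates ⊆ {A,D,H,P}.
size 0: {}; under {} Q still reaches {D,E,F,H,P} ∋ E.
{P}: Q⊥E given {P} in G with Q→· removed — back-door holds.
P(E|do(Q)) = Σ_{P} P(E|Q,P)·P(P).

P(E|do(Q)): backdoor, adjust for {P}.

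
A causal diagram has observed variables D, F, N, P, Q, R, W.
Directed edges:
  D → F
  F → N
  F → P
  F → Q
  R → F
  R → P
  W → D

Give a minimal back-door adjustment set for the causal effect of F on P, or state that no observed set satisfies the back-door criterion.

desc(F)\{F}={N,P,Q}; candidates ⊆ {D,R,W}.
size 0: {}; under {} F still reaches {D,P,R,W} ∋ P.
{R}: F⊥P given {R} in G with F→· removed — back-door holds.

F→P: minimal back-door set {R}.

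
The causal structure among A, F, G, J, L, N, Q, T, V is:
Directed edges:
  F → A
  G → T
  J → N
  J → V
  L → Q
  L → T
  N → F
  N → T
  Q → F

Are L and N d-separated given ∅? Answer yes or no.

Yes — L ⊥ N | ∅.

Bayes-Ball from L | ∅ reaches {A,F,Q,T}.
N ∉ reach(L|∅) ⇒ L ⊥ N | ∅.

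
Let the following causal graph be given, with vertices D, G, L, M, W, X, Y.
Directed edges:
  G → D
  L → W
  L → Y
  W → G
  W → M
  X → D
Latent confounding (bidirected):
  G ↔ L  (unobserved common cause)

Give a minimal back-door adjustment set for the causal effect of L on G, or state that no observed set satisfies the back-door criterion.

desc(L)\{L}={D,G,M,W,Y}; candidates ⊆ {X}.
L↔G: latent back-door arc(s) into L.
size 0: {}; under {} L still reaches {D,G} ∋ G.
size 1: {X}; under {X} L still reaches {D,G} ∋ G.
L↔G cannot be blocked by any observed set — no back-door set.

L→G: no observed back-door set.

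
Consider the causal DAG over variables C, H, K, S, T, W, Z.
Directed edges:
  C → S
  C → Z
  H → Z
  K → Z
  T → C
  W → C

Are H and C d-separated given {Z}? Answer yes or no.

Bayes-Ball from H | {Z} reaches {C,K,S,T,W}.
C ∈ reach(H|{Z}) ⇒ H ⊥̸ C | {Z}.

No — H and C are d-connected given {Z}.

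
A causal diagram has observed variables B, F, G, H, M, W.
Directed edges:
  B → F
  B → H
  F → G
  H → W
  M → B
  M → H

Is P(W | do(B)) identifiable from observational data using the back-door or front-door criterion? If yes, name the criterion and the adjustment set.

P(W|do(B)): backdoor, adjust for {M}.

desc(B)\{B}={F,G,H,W}; candidates ⊆ {M}.
size 0: {}; under {} B still reaches {H,M,W} ∋ W.
{M}: B⊥W given {M} in G with B→· removed — back-door holds.
P(W|do(B)) = Σ_{M} P(W|B,M)·P(M).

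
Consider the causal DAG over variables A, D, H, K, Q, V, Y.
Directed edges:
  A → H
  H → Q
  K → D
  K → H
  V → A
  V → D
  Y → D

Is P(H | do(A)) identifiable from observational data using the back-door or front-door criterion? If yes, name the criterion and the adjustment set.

P(H|do(A)): backdoor, adjust for ∅.

desc(A)\{A}={H,Q}; candidates ⊆ {D,K,V,Y}.
∅: A⊥H given ∅ in G with A→· removed — back-door holds.
P(H|do(A)) = P(H|A) — no adjustment needed.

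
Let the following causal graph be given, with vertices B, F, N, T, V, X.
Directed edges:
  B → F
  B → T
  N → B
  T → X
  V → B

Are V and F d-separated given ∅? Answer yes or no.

Bayes-Ball from V | ∅ reaches {B,F,T,X}.
F ∈ reach(V|∅) ⇒ V ⊥̸ F | ∅.

No — V and F are d-connected given ∅.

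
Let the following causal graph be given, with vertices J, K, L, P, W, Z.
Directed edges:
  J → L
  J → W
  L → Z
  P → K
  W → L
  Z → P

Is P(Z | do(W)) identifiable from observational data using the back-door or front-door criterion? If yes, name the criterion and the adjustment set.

desc(W)\{W}={K,L,P,Z}; candidates ⊆ {J}.
size 0: {}; under {} W still reaches {J,K,L,P,Z} ∋ Z.
{J}: W⊥Z given {J} in G with W→· removed — back-door holds.
P(Z|do(W)) = Σ_{J} P(Z|W,J)·P(J).

P(Z|do(W)): backdoor, adjust for {J}.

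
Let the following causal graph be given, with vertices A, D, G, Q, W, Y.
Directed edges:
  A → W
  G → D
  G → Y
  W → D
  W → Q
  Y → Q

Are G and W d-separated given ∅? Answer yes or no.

Bayes-Ball from G | ∅ reaches {D,Q,Y}.
W ∉ reach(G|∅) ⇒ G ⊥ W | ∅.

Yes — G ⊥ W | ∅.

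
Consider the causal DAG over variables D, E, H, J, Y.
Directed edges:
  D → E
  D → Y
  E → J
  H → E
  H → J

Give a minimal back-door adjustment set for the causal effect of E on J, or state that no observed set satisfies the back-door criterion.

desc(E)\{E}={J}; candidates ⊆ {D,H,Y}.
size 0: {}; under {} E still reaches {D,H,J,Y} ∋ J.
{H}: E⊥J given {H} in G with E→· removed — back-door holds.

E→J: minimal back-door set {H}.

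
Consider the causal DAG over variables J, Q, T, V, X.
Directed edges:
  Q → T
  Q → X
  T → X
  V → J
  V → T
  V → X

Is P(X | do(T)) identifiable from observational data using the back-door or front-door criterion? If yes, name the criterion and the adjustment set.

P(X|do(T)): backdoor, adjust for {Q, V}.

desc(T)\{T}={X}; candidates ⊆ {J,Q,V}.
size 0: {}; under {} T still reaches {J,Q,V,X} ∋ X.
size 1: {J}, {Q}, {V}; under {J} T still reaches {Q,V,X} ∋ X.
{Q,V}: T⊥X given {Q,V} in G with T→· removed — back-door holds.
P(X|do(T)) = Σ_{Q,V} P(X|T,Q,V)·P(Q,V).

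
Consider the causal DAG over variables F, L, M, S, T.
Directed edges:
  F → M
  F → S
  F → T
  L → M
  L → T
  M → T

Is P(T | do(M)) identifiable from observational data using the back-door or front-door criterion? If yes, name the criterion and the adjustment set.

desc(M)\{M}={T}; candidates ⊆ {F,L,S}.
size 0: {}; under {} M still reaches {F,L,S,T} ∋ T.
size 1: {F}, {L}, {S}; under {F} M still reaches {L,T} ∋ T.
{F,L}: M⊥T given {F,L} in G with M→· removed — back-door holds.
P(T|do(M)) = Σ_{F,L} P(T|M,F,L)·P(F,L).

P(T|do(M)): backdoor, adjust for {F, L}.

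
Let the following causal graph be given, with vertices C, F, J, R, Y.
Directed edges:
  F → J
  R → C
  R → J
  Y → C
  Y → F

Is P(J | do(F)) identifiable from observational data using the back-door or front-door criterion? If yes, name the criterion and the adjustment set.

P(J|do(F)): backdoor, adjust for ∅.

desc(F)\{F}={J}; candidates ⊆ {C,R,Y}.
∅: F⊥J given ∅ in G with F→· removed — back-door holds.
P(J|do(F)) = P(J|F) — no adjustment needed.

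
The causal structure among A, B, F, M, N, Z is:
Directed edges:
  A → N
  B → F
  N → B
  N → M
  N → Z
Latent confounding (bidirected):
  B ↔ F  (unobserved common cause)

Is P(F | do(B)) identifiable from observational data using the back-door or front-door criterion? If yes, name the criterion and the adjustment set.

P(F|do(B)): not identifiable (no BD/FD set).

desc(B)\{B}={F}; candidates ⊆ {A,M,N,Z}.
B↔F: latent back-door arc(s) into B.
size 0: {}; under {} B still reaches {A,F,M,N,Z} ∋ F.
size 1: {A}, {M}, {N} …(+1); under {A} B still reaches {F,M,N,Z} ∋ F.
size 2: {A,M}, {A,N}, {A,Z} …(+3); under {A,M} B still reaches {F,N,Z} ∋ F.
B↔F cannot be blocked by any observed set — no back-door set.
No mediator lies on a directed B→…→F path.
Neither criterion identifies P(F|do(B)) in this graph.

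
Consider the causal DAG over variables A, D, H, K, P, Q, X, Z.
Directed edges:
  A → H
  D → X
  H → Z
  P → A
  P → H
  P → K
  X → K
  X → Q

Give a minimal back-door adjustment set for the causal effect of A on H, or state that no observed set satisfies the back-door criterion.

desc(A)\{A}={H,Z}; candidates ⊆ {D,K,P,Q,X}.
size 0: {}; under {} A still reaches {H,K,P,Z} ∋ H.
{P}: A⊥H given {P} in G with A→· removed — back-door holds.

A→H: minimal back-door set {P}.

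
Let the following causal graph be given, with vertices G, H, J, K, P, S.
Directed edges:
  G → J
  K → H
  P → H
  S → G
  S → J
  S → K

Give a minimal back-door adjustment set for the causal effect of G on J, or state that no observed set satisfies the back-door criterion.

desc(G)\{G}={J}; candidates ⊆ {H,K,P,S}.
size 0: {}; under {} G still reaches {H,J,K,S} ∋ J.
{S}: G⊥J given {S} in G with G→· removed — back-door holds.

G→J: minimal back-door set {S}.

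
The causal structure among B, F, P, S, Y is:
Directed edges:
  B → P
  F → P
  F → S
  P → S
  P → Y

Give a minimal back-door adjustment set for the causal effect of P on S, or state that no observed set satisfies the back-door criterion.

P→S: minimal back-door set {F}.

desc(P)\{P}={S,Y}; candidates ⊆ {B,F}.
size 0: {}; under {} P still reaches {B,F,S} ∋ S.
{F}: P⊥S given {F} in G with P→· removed — back-door holds.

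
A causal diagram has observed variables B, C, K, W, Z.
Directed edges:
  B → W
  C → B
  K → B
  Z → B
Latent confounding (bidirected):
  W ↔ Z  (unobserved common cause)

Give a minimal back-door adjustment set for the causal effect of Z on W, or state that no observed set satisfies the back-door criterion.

Z→W: no observed back-door set.

desc(Z)\{Z}={B,W}; candidates ⊆ {C,K}.
Z↔W: latent back-door arc(s) into Z.
size 0: {}; under {} Z still reaches {W} ∋ W.
size 1: {C}, {K}; under {C} Z still reaches {W} ∋ W.
size 2: {C,K}; under {C,K} Z still reaches {W} ∋ W.
Z↔W cannot be blocked by any observed set — no back-door set.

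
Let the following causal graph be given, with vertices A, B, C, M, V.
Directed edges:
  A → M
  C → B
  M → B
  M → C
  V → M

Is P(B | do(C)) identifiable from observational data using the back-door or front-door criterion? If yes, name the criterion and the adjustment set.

P(B|do(C)): backdoor, adjust for {M}.

desc(C)\{C}={B}; candidates ⊆ {A,M,V}.
size 0: {}; under {} C still reaches {A,B,M,V} ∋ B.
{M}: C⊥B given {M} in G with C→· removed — back-door holds.
P(B|do(C)) = Σ_{M} P(B|C,M)·P(M).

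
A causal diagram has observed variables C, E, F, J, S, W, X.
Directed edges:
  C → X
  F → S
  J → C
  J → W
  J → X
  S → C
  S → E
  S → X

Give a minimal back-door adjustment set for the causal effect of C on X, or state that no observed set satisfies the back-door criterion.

C→X: minimal back-door set {J, S}.

desc(C)\{C}={X}; candidates ⊆ {E,F,J,S,W}.
size 0: {}; under {} C still reaches {E,F,J,S,W,X} ∋ X.
size 1: {E}, {F}, {J} …(+2); under {E} C still reaches {F,J,S,W,X} ∋ X.
{J,S}: C⊥X given {J,S} in G with C→· removed — back-door holds.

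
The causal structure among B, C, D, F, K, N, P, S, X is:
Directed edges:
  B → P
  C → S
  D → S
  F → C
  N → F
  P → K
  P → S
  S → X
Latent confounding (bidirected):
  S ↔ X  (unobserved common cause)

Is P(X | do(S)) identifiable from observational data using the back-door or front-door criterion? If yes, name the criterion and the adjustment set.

desc(S)\{S}={X}; candidates ⊆ {B,C,D,F,K,N,P}.
S↔X: latent back-door arc(s) into S.
size 0: {}; under {} S still reaches {B,C,D,F,K,N,P,X} ∋ X.
size 1: {B}, {C}, {D} …(+4); under {B} S still reaches {C,D,F,K,N,P,X} ∋ X.
size 2: {B,C}, {B,D}, {B,F} …(+18); under {B,C} S still reaches {D,K,P,X} ∋ X.
S↔X cannot be blocked by any observed set — no back-door set.
No mediator lies on a directed S→…→X path.
Neither criterion identifies P(X|do(S)) in this graph.

P(X|do(S)): not identifiable (no BD/FD set).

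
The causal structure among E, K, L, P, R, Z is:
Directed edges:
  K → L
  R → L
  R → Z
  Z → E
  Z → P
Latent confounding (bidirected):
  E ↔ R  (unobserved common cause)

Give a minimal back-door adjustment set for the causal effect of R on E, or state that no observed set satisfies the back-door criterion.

desc(R)\{R}={E,L,P,Z}; candidates ⊆ {K}.
R↔E: latent back-door arc(s) into R.
size 0: {}; under {} R still reaches {E} ∋ E.
size 1: {K}; under {K} R still reaches {E} ∋ E.
R↔E cannot be blocked by any observed set — no back-door set.

R→E: no observed back-door set.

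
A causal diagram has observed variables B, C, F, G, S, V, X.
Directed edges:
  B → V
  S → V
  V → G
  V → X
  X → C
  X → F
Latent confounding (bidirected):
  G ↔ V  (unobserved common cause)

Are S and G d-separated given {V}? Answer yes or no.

No — S and G are d-connected given {V}.

Bayes-Ball from S | {V} reaches {B,G}.
G ∈ reach(S|{V}) ⇒ S ⊥̸ G | {V}.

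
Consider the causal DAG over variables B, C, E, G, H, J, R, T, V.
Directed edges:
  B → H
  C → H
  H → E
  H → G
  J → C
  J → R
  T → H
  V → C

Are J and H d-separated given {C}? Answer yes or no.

Bayes-Ball from J | {C} reaches {R,V}.
H ∉ reach(J|{C}) ⇒ J ⊥ H | {C}.

Yes — J ⊥ H | {C}.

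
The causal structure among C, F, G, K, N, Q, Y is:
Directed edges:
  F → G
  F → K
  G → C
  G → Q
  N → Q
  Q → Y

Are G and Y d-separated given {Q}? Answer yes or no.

Bayes-Ball from G | {Q} reaches {C,F,K,N}.
Y ∉ reach(G|{Q}) ⇒ G ⊥ Y | {Q}.

Yes — G ⊥ Y | {Q}.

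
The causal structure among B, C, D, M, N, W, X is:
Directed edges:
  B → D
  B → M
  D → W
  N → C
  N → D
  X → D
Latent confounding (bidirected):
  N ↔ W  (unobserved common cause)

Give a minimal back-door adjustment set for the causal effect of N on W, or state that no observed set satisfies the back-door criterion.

N→W: no observed back-door set.

desc(N)\{N}={C,D,W}; candidates ⊆ {B,M,X}.
N↔W: latent back-door arc(s) into N.
size 0: {}; under {} N still reaches {W} ∋ W.
size 1: {B}, {M}, {X}; under {B} N still reaches {W} ∋ W.
size 2: {B,M}, {B,X}, {M,X}; under {B,M} N still reaches {W} ∋ W.
N↔W cannot be blocked by any observed set — no back-door set.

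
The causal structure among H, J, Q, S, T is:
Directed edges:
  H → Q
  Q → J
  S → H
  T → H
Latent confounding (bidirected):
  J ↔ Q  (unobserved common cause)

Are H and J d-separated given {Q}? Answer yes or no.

No — H and J are d-connected given {Q}.

Bayes-Ball from H | {Q} reaches {J,S,T}.
J ∈ reach(H|{Q}) ⇒ H ⊥̸ J | {Q}.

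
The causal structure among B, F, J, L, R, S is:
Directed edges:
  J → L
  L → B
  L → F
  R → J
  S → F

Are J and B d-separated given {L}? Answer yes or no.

Bayes-Ball from J | {L} reaches {R}.
B ∉ reach(J|{L}) ⇒ J ⊥ B | {L}.

Yes — J ⊥ B | {L}.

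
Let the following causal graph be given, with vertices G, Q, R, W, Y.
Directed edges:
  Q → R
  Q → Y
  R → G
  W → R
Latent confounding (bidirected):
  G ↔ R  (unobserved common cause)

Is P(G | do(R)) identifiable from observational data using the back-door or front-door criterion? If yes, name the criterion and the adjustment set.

P(G|do(R)): not identifiable (no BD/FD set).

desc(R)\{R}={G}; candidates ⊆ {Q,W,Y}.
R↔G: latent back-door arc(s) into R.
size 0: {}; under {} R still reaches {G,Q,W,Y} ∋ G.
size 1: {Q}, {W}, {Y}; under {Q} R still reaches {G,W} ∋ G.
size 2: {Q,W}, {Q,Y}, {W,Y}; under {Q,W} R still reaches {G} ∋ G.
R↔G cannot be blocked by any observed set — no back-door set.
No mediator lies on a directed R→…→G path.
Neither criterion identifies P(G|do(R)) in this graph.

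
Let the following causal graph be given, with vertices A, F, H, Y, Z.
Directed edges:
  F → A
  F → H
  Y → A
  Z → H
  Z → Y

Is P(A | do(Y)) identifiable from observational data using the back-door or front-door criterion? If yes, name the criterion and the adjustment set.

P(A|do(Y)): backdoor, adjust for ∅.

desc(Y)\{Y}={A}; candidates ⊆ {F,H,Z}.
∅: Y⊥A given ∅ in G with Y→· removed — back-door holds.
P(A|do(Y)) = P(A|Y) — no adjustment needed.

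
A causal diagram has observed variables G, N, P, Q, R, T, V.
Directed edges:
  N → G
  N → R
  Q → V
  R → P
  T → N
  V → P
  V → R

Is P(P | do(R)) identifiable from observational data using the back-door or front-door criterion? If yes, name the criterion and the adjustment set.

desc(R)\{R}={P}; candidates ⊆ {G,N,Q,T,V}.
size 0: {}; under {} R still reaches {G,N,P,Q,T,V} ∋ P.
{V}: R⊥P given {V} in G with R→· removed — back-door holds.
P(P|do(R)) = Σ_{V} P(P|R,V)·P(V).

P(P|do(R)): backdoor, adjust for {V}.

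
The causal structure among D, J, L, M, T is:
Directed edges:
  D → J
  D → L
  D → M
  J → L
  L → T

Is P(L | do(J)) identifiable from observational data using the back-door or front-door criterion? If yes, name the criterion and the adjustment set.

desc(J)\{J}={L,T}; candidates ⊆ {D,M}.
size 0: {}; under {} J still reaches {D,L,M,T} ∋ L.
{D}: J⊥L given {D} in G with J→· removed — back-door holds.
P(L|do(J)) = Σ_{D} P(L|J,D)·P(D).

P(L|do(J)): backdoor, adjust for {D}.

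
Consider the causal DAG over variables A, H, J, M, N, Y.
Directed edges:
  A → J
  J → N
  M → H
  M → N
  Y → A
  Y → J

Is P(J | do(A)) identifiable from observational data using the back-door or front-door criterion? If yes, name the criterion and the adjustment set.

P(J|do(A)): backdoor, adjust for {Y}.

desc(A)\{A}={J,N}; candidates ⊆ {H,M,Y}.
size 0: {}; under {} A still reaches {J,N,Y} ∋ J.
{Y}: A⊥J given {Y} in G with A→· removed — back-door holds.
P(J|do(A)) = Σ_{Y} P(J|A,Y)·P(Y).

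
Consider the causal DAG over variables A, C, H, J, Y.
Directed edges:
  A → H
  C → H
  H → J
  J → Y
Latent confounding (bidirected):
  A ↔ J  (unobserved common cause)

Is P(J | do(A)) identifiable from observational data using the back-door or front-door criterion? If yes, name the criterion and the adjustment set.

desc(A)\{A}={H,J,Y}; candidates ⊆ {C}.
A↔J: latent back-door arc(s) into A.
size 0: {}; under {} A still reaches {J,Y} ∋ J.
size 1: {C}; under {C} A still reaches {J,Y} ∋ J.
A↔J cannot be blocked by any observed set — no back-door set.
{H}: (i) intercepts every directed A→J path; (ii) no back-door A→{H}; (iii) {A} blocks every back-door {H}→J. Front-door holds.
P(J|do(A)) = Σ_{H} P(H|A) Σ_{A'} P(J|H,A')P(A').

P(J|do(A)): frontdoor, adjust for {H}.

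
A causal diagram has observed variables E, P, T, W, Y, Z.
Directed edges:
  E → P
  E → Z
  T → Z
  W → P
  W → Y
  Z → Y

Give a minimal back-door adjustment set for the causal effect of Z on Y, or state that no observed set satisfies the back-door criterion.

Z→Y: minimal back-door set ∅.

desc(Z)\{Z}={Y}; candidates ⊆ {E,P,T,W}.
∅: Z⊥Y given ∅ in G with Z→· removed — back-door holds.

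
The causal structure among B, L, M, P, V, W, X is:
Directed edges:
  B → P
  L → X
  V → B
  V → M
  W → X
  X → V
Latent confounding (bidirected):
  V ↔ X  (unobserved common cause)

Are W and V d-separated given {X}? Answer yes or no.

Bayes-Ball from W | {X} reaches {B,L,M,P,V}.
V ∈ reach(W|{X}) ⇒ W ⊥̸ V | {X}.

No — W and V are d-connected given {X}.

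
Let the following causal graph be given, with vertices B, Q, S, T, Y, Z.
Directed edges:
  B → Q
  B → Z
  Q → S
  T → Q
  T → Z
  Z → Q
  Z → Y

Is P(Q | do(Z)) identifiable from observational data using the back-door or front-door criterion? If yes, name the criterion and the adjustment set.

P(Q|do(Z)): backdoor, adjust for {B, T}.

desc(Z)\{Z}={Q,S,Y}; candidates ⊆ {B,T}.
size 0: {}; under {} Z still reaches {B,Q,S,T} ∋ Q.
size 1: {B}, {T}; under {B} Z still reaches {Q,S,T} ∋ Q.
{B,T}: Z⊥Q given {B,T} in G with Z→· removed — back-door holds.
P(Q|do(Z)) = Σ_{B,T} P(Q|Z,B,T)·P(B,T).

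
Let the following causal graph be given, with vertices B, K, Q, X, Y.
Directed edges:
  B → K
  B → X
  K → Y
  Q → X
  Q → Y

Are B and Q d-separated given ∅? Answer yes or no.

Bayes-Ball from B | ∅ reaches {K,X,Y}.
Q ∉ reach(B|∅) ⇒ B ⊥ Q | ∅.

Yes — B ⊥ Q | ∅.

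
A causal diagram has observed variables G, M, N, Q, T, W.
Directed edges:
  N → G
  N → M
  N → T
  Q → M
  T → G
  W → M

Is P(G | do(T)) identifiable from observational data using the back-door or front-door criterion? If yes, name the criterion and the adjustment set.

desc(T)\{T}={G}; candidates ⊆ {M,N,Q,W}.
size 0: {}; under {} T still reaches {G,M,N} ∋ G.
{N}: T⊥G given {N} in G with T→· removed — back-door holds.
P(G|do(T)) = Σ_{N} P(G|T,N)·P(N).

P(G|do(T)): backdoor, adjust for {N}.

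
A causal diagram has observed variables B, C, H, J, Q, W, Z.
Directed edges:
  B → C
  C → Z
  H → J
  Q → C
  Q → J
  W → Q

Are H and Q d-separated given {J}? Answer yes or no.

Bayes-Ball from H | {J} reaches {C,Q,W,Z}.
Q ∈ reach(H|{J}) ⇒ H ⊥̸ Q | {J}.

No — H and Q are d-connected given {J}.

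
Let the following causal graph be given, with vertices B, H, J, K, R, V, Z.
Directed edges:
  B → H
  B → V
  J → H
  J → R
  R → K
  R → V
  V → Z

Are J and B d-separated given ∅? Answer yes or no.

Bayes-Ball from J | ∅ reaches {H,K,R,V,Z}.
B ∉ reach(J|∅) ⇒ J ⊥ B | ∅.

Yes — J ⊥ B | ∅.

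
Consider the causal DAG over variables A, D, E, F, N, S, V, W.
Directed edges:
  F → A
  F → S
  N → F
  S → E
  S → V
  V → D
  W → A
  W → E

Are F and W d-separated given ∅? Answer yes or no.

Bayes-Ball from F | ∅ reaches {A,D,E,N,S,V}.
W ∉ reach(F|∅) ⇒ F ⊥ W | ∅.

Yes — F ⊥ W | ∅.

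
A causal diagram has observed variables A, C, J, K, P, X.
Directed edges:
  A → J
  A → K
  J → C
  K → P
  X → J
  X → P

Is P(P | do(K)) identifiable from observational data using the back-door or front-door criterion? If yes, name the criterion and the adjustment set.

desc(K)\{K}={P}; candidates ⊆ {A,C,J,X}.
∅: K⊥P given ∅ in G with K→· removed — back-door holds.
P(P|do(K)) = P(P|K) — no adjustment needed.

P(P|do(K)): backdoor, adjust for ∅.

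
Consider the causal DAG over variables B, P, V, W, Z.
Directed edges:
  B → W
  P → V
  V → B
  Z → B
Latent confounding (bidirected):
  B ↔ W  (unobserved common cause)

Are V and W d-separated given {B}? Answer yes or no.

Bayes-Ball from V | {B} reaches {P,W,Z}.
W ∈ reach(V|{B}) ⇒ V ⊥̸ W | {B}.

No — V and W are d-connected given {B}.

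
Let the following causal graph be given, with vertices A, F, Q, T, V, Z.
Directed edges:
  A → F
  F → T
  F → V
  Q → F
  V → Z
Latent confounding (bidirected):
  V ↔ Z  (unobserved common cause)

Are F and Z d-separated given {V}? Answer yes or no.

Bayes-Ball from F | {V} reaches {A,Q,T,Z}.
Z ∈ reach(F|{V}) ⇒ F ⊥̸ Z | {V}.

No — F and Z are d-connected given {V}.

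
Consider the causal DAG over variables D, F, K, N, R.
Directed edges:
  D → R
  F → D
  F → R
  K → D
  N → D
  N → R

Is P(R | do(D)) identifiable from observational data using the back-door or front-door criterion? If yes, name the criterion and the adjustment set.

P(R|do(D)): backdoor, adjust for {F, N}.

desc(D)\{D}={R}; candidates ⊆ {F,K,N}.
size 0: {}; under {} D still reaches {F,K,N,R} ∋ R.
size 1: {F}, {K}, {N}; under {F} D still reaches {K,N,R} ∋ R.
{F,N}: D⊥R given {F,N} in G with D→· removed — back-door holds.
P(R|do(D)) = Σ_{F,N} P(R|D,F,N)·P(F,N).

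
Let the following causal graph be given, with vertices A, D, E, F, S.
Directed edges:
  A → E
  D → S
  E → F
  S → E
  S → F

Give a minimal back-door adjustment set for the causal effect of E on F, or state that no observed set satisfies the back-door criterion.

E→F: minimal back-door set {S}.

desc(E)\{E}={F}; candidates ⊆ {A,D,S}.
size 0: {}; under {} E still reaches {A,D,F,S} ∋ F.
{S}: E⊥F given {S} in G with E→· removed — back-door holds.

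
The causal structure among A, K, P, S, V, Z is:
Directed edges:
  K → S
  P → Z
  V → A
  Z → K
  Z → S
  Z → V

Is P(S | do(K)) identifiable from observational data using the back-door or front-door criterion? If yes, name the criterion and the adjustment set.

P(S|do(K)): backdoor, adjust for {Z}.

desc(K)\{K}={S}; candidates ⊆ {A,P,V,Z}.
size 0: {}; under {} K still reaches {A,P,S,V,Z} ∋ S.
{Z}: K⊥S given {Z} in G with K→· removed — back-door holds.
P(S|do(K)) = Σ_{Z} P(S|K,Z)·P(Z).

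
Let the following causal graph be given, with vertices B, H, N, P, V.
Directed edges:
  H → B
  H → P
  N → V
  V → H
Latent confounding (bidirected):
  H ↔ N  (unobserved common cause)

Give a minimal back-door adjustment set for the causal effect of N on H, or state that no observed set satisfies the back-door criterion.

desc(N)\{N}={B,H,P,V}; candidates ⊆ {—}.
N↔H: latent back-door arc(s) into N.
size 0: {}; under {} N still reaches {B,H,P} ∋ H.
N↔H cannot be blocked by any observed set — no back-door set.

N→H: no observed back-door set.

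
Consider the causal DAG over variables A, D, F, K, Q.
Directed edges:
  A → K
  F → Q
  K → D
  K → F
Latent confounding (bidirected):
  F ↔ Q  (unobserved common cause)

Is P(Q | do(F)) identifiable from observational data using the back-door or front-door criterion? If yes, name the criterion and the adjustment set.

P(Q|do(F)): not identifiable (no BD/FD set).

desc(F)\{F}={Q}; candidates ⊆ {A,D,K}.
F↔Q: latent back-door arc(s) into F.
size 0: {}; under {} F still reaches {A,D,K,Q} ∋ Q.
size 1: {A}, {D}, {K}; under {A} F still reaches {D,K,Q} ∋ Q.
size 2: {A,D}, {A,K}, {D,K}; under {A,D} F still reaches {K,Q} ∋ Q.
F↔Q cannot be blocked by any observed set — no back-door set.
No mediator lies on a directed F→…→Q path.
Neither criterion identifies P(Q|do(F)) in this graph.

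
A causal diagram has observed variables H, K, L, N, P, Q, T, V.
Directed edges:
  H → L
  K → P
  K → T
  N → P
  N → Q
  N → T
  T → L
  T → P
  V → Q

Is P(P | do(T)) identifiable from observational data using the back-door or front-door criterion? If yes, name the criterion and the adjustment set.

P(P|do(T)): backdoor, adjust for {K, N}.

desc(T)\{T}={L,P}; candidates ⊆ {H,K,N,Q,V}.
size 0: {}; under {} T still reaches {K,N,P,Q} ∋ P.
size 1: {H}, {K}, {N} …(+2); under {H} T still reaches {K,N,P,Q} ∋ P.
{K,N}: T⊥P given {K,N} in G with T→· removed — back-door holds.
P(P|do(T)) = Σ_{K,N} P(P|T,K,N)·P(K,N).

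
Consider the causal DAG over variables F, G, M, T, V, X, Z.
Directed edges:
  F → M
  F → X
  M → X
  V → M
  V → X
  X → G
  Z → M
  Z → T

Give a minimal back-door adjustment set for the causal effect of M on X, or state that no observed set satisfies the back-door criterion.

desc(M)\{M}={G,X}; candidates ⊆ {F,T,V,Z}.
size 0: {}; under {} M still reaches {F,G,T,V,X,Z} ∋ X.
size 1: {F}, {T}, {V} …(+1); under {F} M still reaches {G,T,V,X,Z} ∋ X.
{F,V}: M⊥X given {F,V} in G with M→· removed — back-door holds.

M→X: minimal back-door set {F, V}.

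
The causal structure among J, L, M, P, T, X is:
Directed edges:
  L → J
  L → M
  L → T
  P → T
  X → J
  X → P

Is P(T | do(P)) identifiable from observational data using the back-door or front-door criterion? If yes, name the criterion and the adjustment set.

P(T|do(P)): backdoor, adjust for ∅.

desc(P)\{P}={T}; candidates ⊆ {J,L,M,X}.
∅: P⊥T given ∅ in G with P→· removed — back-door holds.
P(T|do(P)) = P(T|P) — no adjustment needed.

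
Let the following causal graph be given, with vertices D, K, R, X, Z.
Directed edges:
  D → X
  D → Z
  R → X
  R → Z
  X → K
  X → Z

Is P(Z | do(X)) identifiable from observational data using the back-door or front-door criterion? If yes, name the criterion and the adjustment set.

P(Z|do(X)): backdoor, adjust for {D, R}.

desc(X)\{X}={K,Z}; candidates ⊆ {D,R}.
size 0: {}; under {} X still reaches {D,R,Z} ∋ Z.
size 1: {D}, {R}; under {D} X still reaches {R,Z} ∋ Z.
{D,R}: X⊥Z given {D,R} in G with X→· removed — back-door holds.
P(Z|do(X)) = Σ_{D,R} P(Z|X,D,R)·P(D,R).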